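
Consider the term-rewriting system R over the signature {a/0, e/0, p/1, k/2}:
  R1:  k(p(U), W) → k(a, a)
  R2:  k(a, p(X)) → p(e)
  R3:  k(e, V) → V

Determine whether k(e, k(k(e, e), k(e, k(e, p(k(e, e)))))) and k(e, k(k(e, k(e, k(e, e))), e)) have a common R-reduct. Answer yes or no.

Reduce t₁ = k(e, k(k(e, e), k(e, k(e, p(k(e, e)))))):
1. k(e, k(k(e, e), k(e, k(e, p(k(e, e))))))  →  k(k(e, e), k(e, k(e, p(k(e, e)))))   [R3 at ε]
2. k(k(e, e), k(e, k(e, p(k(e, e)))))  →  k(e, k(e, k(e, p(k(e, e)))))   [R3 at 1]
3. k(e, k(e, k(e, p(k(e, e)))))  →  k(e, k(e, p(k(e, e))))   [R3 at ε]
4. k(e, k(e, p(k(e, e))))  →  k(e, p(k(e, e)))   [R3 at ε]
5. k(e, p(k(e, e)))  →  p(k(e, e))   [R3 at ε]
6. p(k(e, e))  →  p(e)   [R3 at 1]

Reduce t₂ = k(e, k(k(e, k(e, k(e, e))), e)):
1. k(e, k(k(e, k(e, k(e, e))), e))  →  k(k(e, k(e, k(e, e))), e)   [R3 at ε]
2. k(k(e, k(e, k(e, e))), e)  →  k(k(e, k(e, e)), e)   [R3 at 1]
3. k(k(e, k(e, e)), e)  →  k(k(e, e), e)   [R3 at 1]
4. k(k(e, e), e)  →  k(e, e)   [R3 at 1]
5. k(e, e)  →  e   [R3 at ε]

no — NF(t₁) = p(e), NF(t₂) = e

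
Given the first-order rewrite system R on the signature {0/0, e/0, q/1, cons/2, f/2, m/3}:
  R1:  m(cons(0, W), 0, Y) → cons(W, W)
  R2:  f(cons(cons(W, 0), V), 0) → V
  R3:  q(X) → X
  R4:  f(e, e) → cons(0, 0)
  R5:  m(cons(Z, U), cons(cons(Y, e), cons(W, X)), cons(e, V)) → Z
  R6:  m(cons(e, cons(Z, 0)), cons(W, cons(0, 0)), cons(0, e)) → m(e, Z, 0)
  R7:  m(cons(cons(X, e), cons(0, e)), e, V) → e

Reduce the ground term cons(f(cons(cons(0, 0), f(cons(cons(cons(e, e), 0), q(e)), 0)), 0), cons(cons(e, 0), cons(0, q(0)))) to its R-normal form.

cons(e, cons(cons(e, 0), cons(0, 0)))

1. cons(f(cons(cons(0, 0), f(cons(cons(cons(e, e), 0), q(e)), 0)), 0), cons(cons(e, 0), cons(0, q(0))))  →  cons(f(cons(cons(cons(e, e), 0), q(e)), 0), cons(cons(e, 0), cons(0, q(0))))   [R2 at 1]
2. cons(f(cons(cons(cons(e, e), 0), q(e)), 0), cons(cons(e, 0), cons(0, q(0))))  →  cons(q(e), cons(cons(e, 0), cons(0, q(0))))   [R2 at 1]
3. cons(q(e), cons(cons(e, 0), cons(0, q(0))))  →  cons(e, cons(cons(e, 0), cons(0, q(0))))   [R3 at 1]
4. cons(e, cons(cons(e, 0), cons(0, q(0))))  →  cons(e, cons(cons(e, 0), cons(0, 0)))   [R3 at 2.2.2]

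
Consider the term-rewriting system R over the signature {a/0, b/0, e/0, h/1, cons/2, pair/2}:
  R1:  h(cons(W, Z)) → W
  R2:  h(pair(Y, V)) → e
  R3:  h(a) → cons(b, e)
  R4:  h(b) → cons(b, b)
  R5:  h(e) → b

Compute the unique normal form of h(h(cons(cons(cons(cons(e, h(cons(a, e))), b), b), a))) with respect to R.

cons(cons(e, a), b)

1. h(h(cons(cons(cons(cons(e, h(cons(a, e))), b), b), a)))  →  h(cons(cons(cons(e, h(cons(a, e))), b), b))   [R1 at 1]
2. h(cons(cons(cons(e, h(cons(a, e))), b), b))  →  cons(cons(e, h(cons(a, e))), b)   [R1 at ε]
3. cons(cons(e, h(cons(a, e))), b)  →  cons(cons(e, a), b)   [R1 at 1.2]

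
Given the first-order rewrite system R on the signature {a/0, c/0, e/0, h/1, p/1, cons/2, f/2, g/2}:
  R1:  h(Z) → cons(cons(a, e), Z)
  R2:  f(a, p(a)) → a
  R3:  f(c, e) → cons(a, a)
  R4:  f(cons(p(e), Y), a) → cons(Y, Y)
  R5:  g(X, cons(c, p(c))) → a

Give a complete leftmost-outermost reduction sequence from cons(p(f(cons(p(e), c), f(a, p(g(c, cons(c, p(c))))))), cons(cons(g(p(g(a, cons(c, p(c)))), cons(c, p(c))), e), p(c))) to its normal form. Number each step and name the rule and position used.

1. cons(p(f(cons(p(e), c), f(a, p(g(c, cons(c, p(c))))))), cons(cons(g(p(g(a, cons(c, p(c)))), cons(c, p(c))), e), p(c)))  →  cons(p(f(cons(p(e), c), f(a, p(a)))), cons(cons(g(p(g(a, cons(c, p(c)))), cons(c, p(c))), e), p(c)))   [R5 at 1.1.2.2.1]
2. cons(p(f(cons(p(e), c), f(a, p(a)))), cons(cons(g(p(g(a, cons(c, p(c)))), cons(c, p(c))), e), p(c)))  →  cons(p(f(cons(p(e), c), a)), cons(cons(g(p(g(a, cons(c, p(c)))), cons(c, p(c))), e), p(c)))   [R2 at 1.1.2]
3. cons(p(f(cons(p(e), c), a)), cons(cons(g(p(g(a, cons(c, p(c)))), cons(c, p(c))), e), p(c)))  →  cons(p(cons(c, c)), cons(cons(g(p(g(a, cons(c, p(c)))), cons(c, p(c))), e), p(c)))   [R4 at 1.1]
4. cons(p(cons(c, c)), cons(cons(g(p(g(a, cons(c, p(c)))), cons(c, p(c))), e), p(c)))  →  cons(p(cons(c, c)), cons(cons(a, e), p(c)))   [R5 at 2.1.1]

cons(p(cons(c, c)), cons(cons(a, e), p(c)))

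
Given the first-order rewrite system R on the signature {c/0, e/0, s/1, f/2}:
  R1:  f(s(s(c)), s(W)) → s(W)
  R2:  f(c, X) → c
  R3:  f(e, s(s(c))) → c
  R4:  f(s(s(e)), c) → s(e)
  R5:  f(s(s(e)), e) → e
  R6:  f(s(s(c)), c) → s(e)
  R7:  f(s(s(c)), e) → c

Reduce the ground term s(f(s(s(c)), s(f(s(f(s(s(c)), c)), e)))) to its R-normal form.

1. s(f(s(s(c)), s(f(s(f(s(s(c)), c)), e))))  →  s(s(f(s(f(s(s(c)), c)), e)))   [R1 at 1]
2. s(s(f(s(f(s(s(c)), c)), e)))  →  s(s(f(s(s(e)), e)))   [R6 at 1.1.1.1]
3. s(s(f(s(s(e)), e)))  →  s(s(e))   [R5 at 1.1]

s(s(e))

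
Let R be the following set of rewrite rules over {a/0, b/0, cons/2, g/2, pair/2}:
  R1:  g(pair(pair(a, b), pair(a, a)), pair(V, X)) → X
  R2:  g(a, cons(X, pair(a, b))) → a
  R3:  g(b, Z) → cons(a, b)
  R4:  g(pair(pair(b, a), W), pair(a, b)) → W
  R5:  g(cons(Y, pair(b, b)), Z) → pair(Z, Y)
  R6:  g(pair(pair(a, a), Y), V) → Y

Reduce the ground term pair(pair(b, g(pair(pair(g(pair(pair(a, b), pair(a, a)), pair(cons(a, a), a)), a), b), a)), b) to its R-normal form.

pair(pair(b, b), b)

1. pair(pair(b, g(pair(pair(g(pair(pair(a, b), pair(a, a)), pair(cons(a, a), a)), a), b), a)), b)  →  pair(pair(b, g(pair(pair(a, a), b), a)), b)   [R1 at 1.2.1.1.1]
2. pair(pair(b, g(pair(pair(a, a), b), a)), b)  →  pair(pair(b, b), b)   [R6 at 1.2]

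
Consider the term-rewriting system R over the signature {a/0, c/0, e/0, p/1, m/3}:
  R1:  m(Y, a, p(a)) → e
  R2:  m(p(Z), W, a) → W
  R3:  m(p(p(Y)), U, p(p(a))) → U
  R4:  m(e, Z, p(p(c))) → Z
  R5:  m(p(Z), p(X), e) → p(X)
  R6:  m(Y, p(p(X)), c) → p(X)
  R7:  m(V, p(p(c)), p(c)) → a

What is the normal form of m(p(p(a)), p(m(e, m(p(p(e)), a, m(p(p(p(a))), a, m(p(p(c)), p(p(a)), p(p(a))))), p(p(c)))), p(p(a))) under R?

p(a)

1. m(p(p(a)), p(m(e, m(p(p(e)), a, m(p(p(p(a))), a, m(p(p(c)), p(p(a)), p(p(a))))), p(p(c)))), p(p(a)))  →  p(m(e, m(p(p(e)), a, m(p(p(p(a))), a, m(p(p(c)), p(p(a)), p(p(a))))), p(p(c))))   [R3 at ε]
2. p(m(e, m(p(p(e)), a, m(p(p(p(a))), a, m(p(p(c)), p(p(a)), p(p(a))))), p(p(c))))  →  p(m(p(p(e)), a, m(p(p(p(a))), a, m(p(p(c)), p(p(a)), p(p(a))))))   [R4 at 1]
3. p(m(p(p(e)), a, m(p(p(p(a))), a, m(p(p(c)), p(p(a)), p(p(a))))))  →  p(m(p(p(e)), a, m(p(p(p(a))), a, p(p(a)))))   [R3 at 1.3.3]
4. p(m(p(p(e)), a, m(p(p(p(a))), a, p(p(a)))))  →  p(m(p(p(e)), a, a))   [R3 at 1.3]
5. p(m(p(p(e)), a, a))  →  p(a)   [R2 at 1]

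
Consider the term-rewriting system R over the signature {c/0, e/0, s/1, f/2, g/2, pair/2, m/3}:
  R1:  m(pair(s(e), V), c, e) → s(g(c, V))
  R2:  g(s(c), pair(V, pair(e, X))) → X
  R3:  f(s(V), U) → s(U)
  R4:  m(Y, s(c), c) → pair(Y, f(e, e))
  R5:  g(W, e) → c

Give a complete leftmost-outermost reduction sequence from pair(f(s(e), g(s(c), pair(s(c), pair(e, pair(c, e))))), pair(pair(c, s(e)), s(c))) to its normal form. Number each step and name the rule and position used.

1. pair(f(s(e), g(s(c), pair(s(c), pair(e, pair(c, e))))), pair(pair(c, s(e)), s(c)))  →  pair(s(g(s(c), pair(s(c), pair(e, pair(c, e))))), pair(pair(c, s(e)), s(c)))   [R3 at 1]
2. pair(s(g(s(c), pair(s(c), pair(e, pair(c, e))))), pair(pair(c, s(e)), s(c)))  →  pair(s(pair(c, e)), pair(pair(c, s(e)), s(c)))   [R2 at 1.1]

pair(s(pair(c, e)), pair(pair(c, s(e)), s(c)))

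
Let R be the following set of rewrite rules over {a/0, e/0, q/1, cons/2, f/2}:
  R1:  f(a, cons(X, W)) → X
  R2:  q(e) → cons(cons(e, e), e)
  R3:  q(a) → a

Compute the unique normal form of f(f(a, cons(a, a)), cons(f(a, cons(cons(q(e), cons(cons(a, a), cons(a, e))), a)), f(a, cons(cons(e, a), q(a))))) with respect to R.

cons(cons(cons(e, e), e), cons(cons(a, a), cons(a, e)))

1. f(f(a, cons(a, a)), cons(f(a, cons(cons(q(e), cons(cons(a, a), cons(a, e))), a)), f(a, cons(cons(e, a), q(a)))))  →  f(a, cons(f(a, cons(cons(q(e), cons(cons(a, a), cons(a, e))), a)), f(a, cons(cons(e, a), q(a)))))   [R1 at 1]
2. f(a, cons(f(a, cons(cons(q(e), cons(cons(a, a), cons(a, e))), a)), f(a, cons(cons(e, a), q(a)))))  →  f(a, cons(cons(q(e), cons(cons(a, a), cons(a, e))), a))   [R1 at ε]
3. f(a, cons(cons(q(e), cons(cons(a, a), cons(a, e))), a))  →  cons(q(e), cons(cons(a, a), cons(a, e)))   [R1 at ε]
4. cons(q(e), cons(cons(a, a), cons(a, e)))  →  cons(cons(cons(e, e), e), cons(cons(a, a), cons(a, e)))   [R2 at 1]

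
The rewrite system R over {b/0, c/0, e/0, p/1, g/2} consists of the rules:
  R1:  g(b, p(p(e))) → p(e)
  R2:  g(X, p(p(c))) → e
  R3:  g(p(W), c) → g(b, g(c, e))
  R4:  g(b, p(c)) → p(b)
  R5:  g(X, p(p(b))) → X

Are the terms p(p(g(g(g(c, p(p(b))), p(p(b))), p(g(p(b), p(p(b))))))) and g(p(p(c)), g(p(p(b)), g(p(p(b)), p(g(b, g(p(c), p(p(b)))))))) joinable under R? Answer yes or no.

Reduce t₁ = p(p(g(g(g(c, p(p(b))), p(p(b))), p(g(p(b), p(p(b))))))):
1. p(p(g(g(g(c, p(p(b))), p(p(b))), p(g(p(b), p(p(b)))))))  →  p(p(g(g(c, p(p(b))), p(g(p(b), p(p(b)))))))   [R5 at 1.1.1]
2. p(p(g(g(c, p(p(b))), p(g(p(b), p(p(b)))))))  →  p(p(g(c, p(g(p(b), p(p(b)))))))   [R5 at 1.1.1]
3. p(p(g(c, p(g(p(b), p(p(b)))))))  →  p(p(g(c, p(p(b)))))   [R5 at 1.1.2.1]
4. p(p(g(c, p(p(b)))))  →  p(p(c))   [R5 at 1.1]

Reduce t₂ = g(p(p(c)), g(p(p(b)), g(p(p(b)), p(g(b, g(p(c), p(p(b)))))))):
1. g(p(p(c)), g(p(p(b)), g(p(p(b)), p(g(b, g(p(c), p(p(b))))))))  →  g(p(p(c)), g(p(p(b)), g(p(p(b)), p(g(b, p(c))))))   [R5 at 2.2.2.1.2]
2. g(p(p(c)), g(p(p(b)), g(p(p(b)), p(g(b, p(c))))))  →  g(p(p(c)), g(p(p(b)), g(p(p(b)), p(p(b)))))   [R4 at 2.2.2.1]
3. g(p(p(c)), g(p(p(b)), g(p(p(b)), p(p(b)))))  →  g(p(p(c)), g(p(p(b)), p(p(b))))   [R5 at 2.2]
4. g(p(p(c)), g(p(p(b)), p(p(b))))  →  g(p(p(c)), p(p(b)))   [R5 at 2]
5. g(p(p(c)), p(p(b)))  →  p(p(c))   [R5 at ε]

yes — NF(t₁) = p(p(c)), NF(t₂) = p(p(c))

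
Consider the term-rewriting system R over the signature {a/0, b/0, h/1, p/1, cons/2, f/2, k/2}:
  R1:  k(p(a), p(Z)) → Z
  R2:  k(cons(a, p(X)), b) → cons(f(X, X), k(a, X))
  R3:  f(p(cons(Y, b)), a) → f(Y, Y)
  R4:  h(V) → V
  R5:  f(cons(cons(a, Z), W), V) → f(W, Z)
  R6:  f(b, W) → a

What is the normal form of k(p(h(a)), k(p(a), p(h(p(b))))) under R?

b

1. k(p(h(a)), k(p(a), p(h(p(b)))))  →  k(p(a), k(p(a), p(h(p(b)))))   [R4 at 1.1]
2. k(p(a), k(p(a), p(h(p(b)))))  →  k(p(a), h(p(b)))   [R1 at 2]
3. k(p(a), h(p(b)))  →  k(p(a), p(b))   [R4 at 2]
4. k(p(a), p(b))  →  b   [R1 at ε]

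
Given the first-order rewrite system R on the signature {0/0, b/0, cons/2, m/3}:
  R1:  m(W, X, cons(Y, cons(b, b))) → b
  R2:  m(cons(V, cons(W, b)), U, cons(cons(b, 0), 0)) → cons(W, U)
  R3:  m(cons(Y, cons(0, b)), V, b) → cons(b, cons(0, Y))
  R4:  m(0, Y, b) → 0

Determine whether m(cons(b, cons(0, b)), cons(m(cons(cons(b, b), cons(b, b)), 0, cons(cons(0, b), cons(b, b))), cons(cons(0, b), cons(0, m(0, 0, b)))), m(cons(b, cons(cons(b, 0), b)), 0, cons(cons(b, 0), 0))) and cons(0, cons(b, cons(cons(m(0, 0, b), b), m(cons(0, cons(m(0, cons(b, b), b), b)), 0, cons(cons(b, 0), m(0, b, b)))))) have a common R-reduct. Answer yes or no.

yes — NF(t₁) = cons(0, cons(b, cons(cons(0, b), cons(0, 0)))), NF(t₂) = cons(0, cons(b, cons(cons(0, b), cons(0, 0))))

Reduce t₁ = m(cons(b, cons(0, b)), cons(m(cons(cons(b, b), cons(b, b)), 0, cons(cons(0, b), cons(b, b))), cons(cons(0, b), cons(0, m(0, 0, b)))), m(cons(b, cons(cons(b, 0), b)), 0, cons(cons(b, 0), 0))):
1. m(cons(b, cons(0, b)), cons(m(cons(cons(b, b), cons(b, b)), 0, cons(cons(0, b), cons(b, b))), cons(cons(0, b), cons(0, m(0, 0, b)))), m(cons(b, cons(cons(b, 0), b)), 0, cons(cons(b, 0), 0)))  →  m(cons(b, cons(0, b)), cons(b, cons(cons(0, b), cons(0, m(0, 0, b)))), m(cons(b, cons(cons(b, 0), b)), 0, cons(cons(b, 0), 0)))   [R1 at 2.1]
2. m(cons(b, cons(0, b)), cons(b, cons(cons(0, b), cons(0, m(0, 0, b)))), m(cons(b, cons(cons(b, 0), b)), 0, cons(cons(b, 0), 0)))  →  m(cons(b, cons(0, b)), cons(b, cons(cons(0, b), cons(0, 0))), m(cons(b, cons(cons(b, 0), b)), 0, cons(cons(b, 0), 0)))   [R4 at 2.2.2.2]
3. m(cons(b, cons(0, b)), cons(b, cons(cons(0, b), cons(0, 0))), m(cons(b, cons(cons(b, 0), b)), 0, cons(cons(b, 0), 0)))  →  m(cons(b, cons(0, b)), cons(b, cons(cons(0, b), cons(0, 0))), cons(cons(b, 0), 0))   [R2 at 3]
4. m(cons(b, cons(0, b)), cons(b, cons(cons(0, b), cons(0, 0))), cons(cons(b, 0), 0))  →  cons(0, cons(b, cons(cons(0, b), cons(0, 0))))   [R2 at ε]

Reduce t₂ = cons(0, cons(b, cons(cons(m(0, 0, b), b), m(cons(0, cons(m(0, cons(b, b), b), b)), 0, cons(cons(b, 0), m(0, b, b)))))):
1. cons(0, cons(b, cons(cons(m(0, 0, b), b), m(cons(0, cons(m(0, cons(b, b), b), b)), 0, cons(cons(b, 0), m(0, b, b))))))  →  cons(0, cons(b, cons(cons(0, b), m(cons(0, cons(m(0, cons(b, b), b), b)), 0, cons(cons(b, 0), m(0, b, b))))))   [R4 at 2.2.1.1]
2. cons(0, cons(b, cons(cons(0, b), m(cons(0, cons(m(0, cons(b, b), b), b)), 0, cons(cons(b, 0), m(0, b, b))))))  →  cons(0, cons(b, cons(cons(0, b), m(cons(0, cons(0, b)), 0, cons(cons(b, 0), m(0, b, b))))))   [R4 at 2.2.2.1.2.1]
3. cons(0, cons(b, cons(cons(0, b), m(cons(0, cons(0, b)), 0, cons(cons(b, 0), m(0, b, b))))))  →  cons(0, cons(b, cons(cons(0, b), m(cons(0, cons(0, b)), 0, cons(cons(b, 0), 0)))))   [R4 at 2.2.2.3.2]
4. cons(0, cons(b, cons(cons(0, b), m(cons(0, cons(0, b)), 0, cons(cons(b, 0), 0)))))  →  cons(0, cons(b, cons(cons(0, b), cons(0, 0))))   [R2 at 2.2.2]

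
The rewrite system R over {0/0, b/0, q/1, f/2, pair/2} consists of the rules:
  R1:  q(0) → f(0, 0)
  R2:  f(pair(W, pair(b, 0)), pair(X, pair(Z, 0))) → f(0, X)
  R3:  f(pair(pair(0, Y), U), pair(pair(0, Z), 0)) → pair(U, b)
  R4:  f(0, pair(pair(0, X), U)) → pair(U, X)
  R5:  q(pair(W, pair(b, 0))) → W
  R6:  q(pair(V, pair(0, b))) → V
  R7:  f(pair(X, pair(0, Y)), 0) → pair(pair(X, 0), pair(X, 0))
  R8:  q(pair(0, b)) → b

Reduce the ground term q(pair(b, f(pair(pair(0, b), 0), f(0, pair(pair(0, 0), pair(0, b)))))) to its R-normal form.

b

1. q(pair(b, f(pair(pair(0, b), 0), f(0, pair(pair(0, 0), pair(0, b))))))  →  q(pair(b, f(pair(pair(0, b), 0), pair(pair(0, b), 0))))   [R4 at 1.2.2]
2. q(pair(b, f(pair(pair(0, b), 0), pair(pair(0, b), 0))))  →  q(pair(b, pair(0, b)))   [R3 at 1.2]
3. q(pair(b, pair(0, b)))  →  b   [R6 at ε]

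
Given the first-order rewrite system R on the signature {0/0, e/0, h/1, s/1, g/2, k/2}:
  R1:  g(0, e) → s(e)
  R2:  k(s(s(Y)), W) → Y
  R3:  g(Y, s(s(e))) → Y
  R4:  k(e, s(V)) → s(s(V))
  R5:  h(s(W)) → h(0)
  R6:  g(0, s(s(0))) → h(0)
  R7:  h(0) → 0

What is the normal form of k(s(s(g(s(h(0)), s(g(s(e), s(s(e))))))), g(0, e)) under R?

1. k(s(s(g(s(h(0)), s(g(s(e), s(s(e))))))), g(0, e))  →  g(s(h(0)), s(g(s(e), s(s(e)))))   [R2 at ε]
2. g(s(h(0)), s(g(s(e), s(s(e)))))  →  g(s(0), s(g(s(e), s(s(e)))))   [R7 at 1.1]
3. g(s(0), s(g(s(e), s(s(e)))))  →  g(s(0), s(s(e)))   [R3 at 2.1]
4. g(s(0), s(s(e)))  →  s(0)   [R3 at ε]

s(0)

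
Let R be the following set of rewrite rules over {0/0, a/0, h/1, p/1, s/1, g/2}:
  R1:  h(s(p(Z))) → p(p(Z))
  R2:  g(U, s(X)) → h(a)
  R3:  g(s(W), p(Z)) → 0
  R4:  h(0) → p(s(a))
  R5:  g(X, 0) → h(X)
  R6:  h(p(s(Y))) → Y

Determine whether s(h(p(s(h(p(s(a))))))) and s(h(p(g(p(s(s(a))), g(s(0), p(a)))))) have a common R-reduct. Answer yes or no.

Reduce t₁ = s(h(p(s(h(p(s(a))))))):
1. s(h(p(s(h(p(s(a)))))))  →  s(h(p(s(a))))   [R6 at 1]
2. s(h(p(s(a))))  →  s(a)   [R6 at 1]

Reduce t₂ = s(h(p(g(p(s(s(a))), g(s(0), p(a)))))):
1. s(h(p(g(p(s(s(a))), g(s(0), p(a))))))  →  s(h(p(g(p(s(s(a))), 0))))   [R3 at 1.1.1.2]
2. s(h(p(g(p(s(s(a))), 0))))  →  s(h(p(h(p(s(s(a)))))))   [R5 at 1.1.1]
3. s(h(p(h(p(s(s(a)))))))  →  s(h(p(s(a))))   [R6 at 1.1.1]
4. s(h(p(s(a))))  →  s(a)   [R6 at 1]

yes — NF(t₁) = s(a), NF(t₂) = s(a)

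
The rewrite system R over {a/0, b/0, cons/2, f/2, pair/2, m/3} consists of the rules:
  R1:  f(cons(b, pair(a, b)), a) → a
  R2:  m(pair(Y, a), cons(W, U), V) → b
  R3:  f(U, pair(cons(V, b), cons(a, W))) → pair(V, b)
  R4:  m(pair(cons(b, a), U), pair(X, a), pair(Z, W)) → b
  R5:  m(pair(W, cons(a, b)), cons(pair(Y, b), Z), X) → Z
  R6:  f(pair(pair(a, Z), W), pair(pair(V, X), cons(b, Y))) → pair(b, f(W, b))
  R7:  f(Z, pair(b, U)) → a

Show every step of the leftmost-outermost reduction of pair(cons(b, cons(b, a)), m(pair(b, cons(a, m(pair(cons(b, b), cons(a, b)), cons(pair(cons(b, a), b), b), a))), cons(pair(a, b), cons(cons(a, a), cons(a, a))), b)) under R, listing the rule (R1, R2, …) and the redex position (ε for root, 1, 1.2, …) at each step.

1. pair(cons(b, cons(b, a)), m(pair(b, cons(a, m(pair(cons(b, b), cons(a, b)), cons(pair(cons(b, a), b), b), a))), cons(pair(a, b), cons(cons(a, a), cons(a, a))), b))  →  pair(cons(b, cons(b, a)), m(pair(b, cons(a, b)), cons(pair(a, b), cons(cons(a, a), cons(a, a))), b))   [R5 at 2.1.2.2]
2. pair(cons(b, cons(b, a)), m(pair(b, cons(a, b)), cons(pair(a, b), cons(cons(a, a), cons(a, a))), b))  →  pair(cons(b, cons(b, a)), cons(cons(a, a), cons(a, a)))   [R5 at 2]

pair(cons(b, cons(b, a)), cons(cons(a, a), cons(a, a)))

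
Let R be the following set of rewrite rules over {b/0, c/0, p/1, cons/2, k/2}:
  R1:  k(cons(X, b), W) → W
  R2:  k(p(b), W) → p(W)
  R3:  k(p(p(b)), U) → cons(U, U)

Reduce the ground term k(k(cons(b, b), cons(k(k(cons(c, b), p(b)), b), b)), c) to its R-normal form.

1. k(k(cons(b, b), cons(k(k(cons(c, b), p(b)), b), b)), c)  →  k(cons(k(k(cons(c, b), p(b)), b), b), c)   [R1 at 1]
2. k(cons(k(k(cons(c, b), p(b)), b), b), c)  →  c   [R1 at ε]

c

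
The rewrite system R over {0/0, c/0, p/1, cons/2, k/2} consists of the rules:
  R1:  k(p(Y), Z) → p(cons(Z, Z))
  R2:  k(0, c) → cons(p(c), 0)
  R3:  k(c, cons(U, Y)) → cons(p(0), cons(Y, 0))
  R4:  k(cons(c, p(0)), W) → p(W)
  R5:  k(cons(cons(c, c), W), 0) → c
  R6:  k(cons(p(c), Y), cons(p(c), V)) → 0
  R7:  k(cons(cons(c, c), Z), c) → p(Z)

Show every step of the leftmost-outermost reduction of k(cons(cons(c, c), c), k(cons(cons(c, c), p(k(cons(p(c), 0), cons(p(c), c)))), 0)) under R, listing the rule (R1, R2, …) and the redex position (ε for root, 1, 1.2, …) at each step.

1. k(cons(cons(c, c), c), k(cons(cons(c, c), p(k(cons(p(c), 0), cons(p(c), c)))), 0))  →  k(cons(cons(c, c), c), c)   [R5 at 2]
2. k(cons(cons(c, c), c), c)  →  p(c)   [R7 at ε]

p(c)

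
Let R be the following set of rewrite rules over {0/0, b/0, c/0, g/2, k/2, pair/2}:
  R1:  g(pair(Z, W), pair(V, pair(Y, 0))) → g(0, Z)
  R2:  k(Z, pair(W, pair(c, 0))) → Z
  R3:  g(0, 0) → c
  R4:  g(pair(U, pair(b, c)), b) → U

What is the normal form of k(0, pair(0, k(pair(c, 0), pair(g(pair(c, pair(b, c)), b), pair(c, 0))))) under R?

1. k(0, pair(0, k(pair(c, 0), pair(g(pair(c, pair(b, c)), b), pair(c, 0)))))  →  k(0, pair(0, pair(c, 0)))   [R2 at 2.2]
2. k(0, pair(0, pair(c, 0)))  →  0   [R2 at ε]

0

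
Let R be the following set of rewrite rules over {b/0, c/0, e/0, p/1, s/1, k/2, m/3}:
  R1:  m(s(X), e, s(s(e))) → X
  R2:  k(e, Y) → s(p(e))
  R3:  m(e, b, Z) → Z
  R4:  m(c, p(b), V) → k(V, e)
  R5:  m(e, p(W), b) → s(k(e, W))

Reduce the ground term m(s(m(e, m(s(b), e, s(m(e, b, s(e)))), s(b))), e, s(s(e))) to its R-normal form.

1. m(s(m(e, m(s(b), e, s(m(e, b, s(e)))), s(b))), e, s(s(e)))  →  m(e, m(s(b), e, s(m(e, b, s(e)))), s(b))   [R1 at ε]
2. m(e, m(s(b), e, s(m(e, b, s(e)))), s(b))  →  m(e, m(s(b), e, s(s(e))), s(b))   [R3 at 2.3.1]
3. m(e, m(s(b), e, s(s(e))), s(b))  →  m(e, b, s(b))   [R1 at 2]
4. m(e, b, s(b))  →  s(b)   [R3 at ε]

s(b)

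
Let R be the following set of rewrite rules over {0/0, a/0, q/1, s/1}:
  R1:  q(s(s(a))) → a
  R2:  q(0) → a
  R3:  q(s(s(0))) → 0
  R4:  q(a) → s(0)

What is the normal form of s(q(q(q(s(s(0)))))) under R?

1. s(q(q(q(s(s(0))))))  →  s(q(q(0)))   [R3 at 1.1.1]
2. s(q(q(0)))  →  s(q(a))   [R2 at 1.1]
3. s(q(a))  →  s(s(0))   [R4 at 1]

s(s(0))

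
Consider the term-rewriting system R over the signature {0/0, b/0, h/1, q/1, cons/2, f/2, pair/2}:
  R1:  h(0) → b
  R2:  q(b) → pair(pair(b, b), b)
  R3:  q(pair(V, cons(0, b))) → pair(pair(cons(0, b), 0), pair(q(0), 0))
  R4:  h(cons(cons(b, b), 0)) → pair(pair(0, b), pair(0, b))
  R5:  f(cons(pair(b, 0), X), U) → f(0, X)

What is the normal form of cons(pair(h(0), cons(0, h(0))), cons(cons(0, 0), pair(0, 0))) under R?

cons(pair(b, cons(0, b)), cons(cons(0, 0), pair(0, 0)))

1. cons(pair(h(0), cons(0, h(0))), cons(cons(0, 0), pair(0, 0)))  →  cons(pair(b, cons(0, h(0))), cons(cons(0, 0), pair(0, 0)))   [R1 at 1.1]
2. cons(pair(b, cons(0, h(0))), cons(cons(0, 0), pair(0, 0)))  →  cons(pair(b, cons(0, b)), cons(cons(0, 0), pair(0, 0)))   [R1 at 1.2.2]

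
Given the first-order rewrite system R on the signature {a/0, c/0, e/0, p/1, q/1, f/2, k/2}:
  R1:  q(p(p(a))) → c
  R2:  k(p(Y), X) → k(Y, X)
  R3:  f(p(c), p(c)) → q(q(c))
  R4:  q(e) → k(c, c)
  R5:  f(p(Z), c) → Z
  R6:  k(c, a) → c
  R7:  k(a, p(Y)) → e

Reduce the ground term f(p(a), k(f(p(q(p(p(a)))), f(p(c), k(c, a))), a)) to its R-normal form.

1. f(p(a), k(f(p(q(p(p(a)))), f(p(c), k(c, a))), a))  →  f(p(a), k(f(p(c), f(p(c), k(c, a))), a))   [R1 at 2.1.1.1]
2. f(p(a), k(f(p(c), f(p(c), k(c, a))), a))  →  f(p(a), k(f(p(c), f(p(c), c)), a))   [R6 at 2.1.2.2]
3. f(p(a), k(f(p(c), f(p(c), c)), a))  →  f(p(a), k(f(p(c), c), a))   [R5 at 2.1.2]
4. f(p(a), k(f(p(c), c), a))  →  f(p(a), k(c, a))   [R5 at 2.1]
5. f(p(a), k(c, a))  →  f(p(a), c)   [R6 at 2]
6. f(p(a), c)  →  a   [R5 at ε]

a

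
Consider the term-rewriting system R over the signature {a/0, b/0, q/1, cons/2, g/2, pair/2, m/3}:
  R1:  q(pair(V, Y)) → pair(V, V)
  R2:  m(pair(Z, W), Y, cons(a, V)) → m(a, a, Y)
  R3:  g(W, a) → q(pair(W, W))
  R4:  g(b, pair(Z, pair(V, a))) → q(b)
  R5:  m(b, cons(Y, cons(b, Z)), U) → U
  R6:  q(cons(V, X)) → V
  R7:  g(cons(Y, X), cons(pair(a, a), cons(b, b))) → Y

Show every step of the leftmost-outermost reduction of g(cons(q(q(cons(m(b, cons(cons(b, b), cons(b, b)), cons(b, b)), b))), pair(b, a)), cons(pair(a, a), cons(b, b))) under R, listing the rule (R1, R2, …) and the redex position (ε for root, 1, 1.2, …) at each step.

b

1. g(cons(q(q(cons(m(b, cons(cons(b, b), cons(b, b)), cons(b, b)), b))), pair(b, a)), cons(pair(a, a), cons(b, b)))  →  q(q(cons(m(b, cons(cons(b, b), cons(b, b)), cons(b, b)), b)))   [R7 at ε]
2. q(q(cons(m(b, cons(cons(b, b), cons(b, b)), cons(b, b)), b)))  →  q(m(b, cons(cons(b, b), cons(b, b)), cons(b, b)))   [R6 at 1]
3. q(m(b, cons(cons(b, b), cons(b, b)), cons(b, b)))  →  q(cons(b, b))   [R5 at 1]
4. q(cons(b, b))  →  b   [R6 at ε]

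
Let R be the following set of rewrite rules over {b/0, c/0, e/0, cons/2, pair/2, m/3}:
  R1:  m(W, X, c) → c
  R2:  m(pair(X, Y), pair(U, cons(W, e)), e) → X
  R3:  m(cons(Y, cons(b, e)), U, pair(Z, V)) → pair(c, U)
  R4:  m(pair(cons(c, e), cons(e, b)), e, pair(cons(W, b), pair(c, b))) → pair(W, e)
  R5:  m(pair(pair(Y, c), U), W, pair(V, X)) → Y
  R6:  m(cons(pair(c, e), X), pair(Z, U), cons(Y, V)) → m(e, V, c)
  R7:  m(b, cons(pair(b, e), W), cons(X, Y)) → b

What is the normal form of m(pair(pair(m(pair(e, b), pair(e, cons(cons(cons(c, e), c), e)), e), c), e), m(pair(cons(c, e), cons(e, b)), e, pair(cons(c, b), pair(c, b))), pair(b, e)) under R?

1. m(pair(pair(m(pair(e, b), pair(e, cons(cons(cons(c, e), c), e)), e), c), e), m(pair(cons(c, e), cons(e, b)), e, pair(cons(c, b), pair(c, b))), pair(b, e))  →  m(pair(e, b), pair(e, cons(cons(cons(c, e), c), e)), e)   [R5 at ε]
2. m(pair(e, b), pair(e, cons(cons(cons(c, e), c), e)), e)  →  e   [R2 at ε]

e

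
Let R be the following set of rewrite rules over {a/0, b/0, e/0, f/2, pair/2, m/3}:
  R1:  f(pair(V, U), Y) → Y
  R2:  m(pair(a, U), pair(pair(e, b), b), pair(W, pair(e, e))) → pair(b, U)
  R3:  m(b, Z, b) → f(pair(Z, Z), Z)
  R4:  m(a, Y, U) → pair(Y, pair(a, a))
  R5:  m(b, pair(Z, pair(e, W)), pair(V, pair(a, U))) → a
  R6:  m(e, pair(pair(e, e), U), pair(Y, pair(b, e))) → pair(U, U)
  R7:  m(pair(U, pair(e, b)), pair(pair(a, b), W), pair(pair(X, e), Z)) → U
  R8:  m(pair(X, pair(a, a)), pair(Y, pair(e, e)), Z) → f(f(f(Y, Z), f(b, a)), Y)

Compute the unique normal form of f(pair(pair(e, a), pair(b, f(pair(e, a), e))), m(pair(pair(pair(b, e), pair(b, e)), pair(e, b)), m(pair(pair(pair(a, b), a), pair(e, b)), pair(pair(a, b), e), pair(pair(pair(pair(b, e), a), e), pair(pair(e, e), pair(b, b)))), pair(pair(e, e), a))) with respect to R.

pair(pair(b, e), pair(b, e))

1. f(pair(pair(e, a), pair(b, f(pair(e, a), e))), m(pair(pair(pair(b, e), pair(b, e)), pair(e, b)), m(pair(pair(pair(a, b), a), pair(e, b)), pair(pair(a, b), e), pair(pair(pair(pair(b, e), a), e), pair(pair(e, e), pair(b, b)))), pair(pair(e, e), a)))  →  m(pair(pair(pair(b, e), pair(b, e)), pair(e, b)), m(pair(pair(pair(a, b), a), pair(e, b)), pair(pair(a, b), e), pair(pair(pair(pair(b, e), a), e), pair(pair(e, e), pair(b, b)))), pair(pair(e, e), a))   [R1 at ε]
2. m(pair(pair(pair(b, e), pair(b, e)), pair(e, b)), m(pair(pair(pair(a, b), a), pair(e, b)), pair(pair(a, b), e), pair(pair(pair(pair(b, e), a), e), pair(pair(e, e), pair(b, b)))), pair(pair(e, e), a))  →  m(pair(pair(pair(b, e), pair(b, e)), pair(e, b)), pair(pair(a, b), a), pair(pair(e, e), a))   [R7 at 2]
3. m(pair(pair(pair(b, e), pair(b, e)), pair(e, b)), pair(pair(a, b), a), pair(pair(e, e), a))  →  pair(pair(b, e), pair(b, e))   [R7 at ε]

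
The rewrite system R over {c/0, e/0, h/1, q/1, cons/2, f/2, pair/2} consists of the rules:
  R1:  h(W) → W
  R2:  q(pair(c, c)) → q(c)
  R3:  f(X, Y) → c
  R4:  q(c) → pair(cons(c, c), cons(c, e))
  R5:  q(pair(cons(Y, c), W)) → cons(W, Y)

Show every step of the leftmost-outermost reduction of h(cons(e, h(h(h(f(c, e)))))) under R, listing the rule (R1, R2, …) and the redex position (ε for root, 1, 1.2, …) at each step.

1. h(cons(e, h(h(h(f(c, e))))))  →  cons(e, h(h(h(f(c, e)))))   [R1 at ε]
2. cons(e, h(h(h(f(c, e)))))  →  cons(e, h(h(f(c, e))))   [R1 at 2]
3. cons(e, h(h(f(c, e))))  →  cons(e, h(f(c, e)))   [R1 at 2]
4. cons(e, h(f(c, e)))  →  cons(e, f(c, e))   [R1 at 2]
5. cons(e, f(c, e))  →  cons(e, c)   [R3 at 2]

cons(e, c)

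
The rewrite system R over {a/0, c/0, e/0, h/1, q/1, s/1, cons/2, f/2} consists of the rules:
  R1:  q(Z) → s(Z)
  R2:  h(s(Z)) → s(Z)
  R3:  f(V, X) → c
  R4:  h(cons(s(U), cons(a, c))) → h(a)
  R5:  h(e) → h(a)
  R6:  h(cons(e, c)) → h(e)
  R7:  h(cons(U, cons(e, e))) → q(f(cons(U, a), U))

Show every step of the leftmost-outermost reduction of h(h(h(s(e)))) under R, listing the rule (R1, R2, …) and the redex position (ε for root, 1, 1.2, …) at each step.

s(e)

1. h(h(h(s(e))))  →  h(h(s(e)))   [R2 at 1.1]
2. h(h(s(e)))  →  h(s(e))   [R2 at 1]
3. h(s(e))  →  s(e)   [R2 at ε]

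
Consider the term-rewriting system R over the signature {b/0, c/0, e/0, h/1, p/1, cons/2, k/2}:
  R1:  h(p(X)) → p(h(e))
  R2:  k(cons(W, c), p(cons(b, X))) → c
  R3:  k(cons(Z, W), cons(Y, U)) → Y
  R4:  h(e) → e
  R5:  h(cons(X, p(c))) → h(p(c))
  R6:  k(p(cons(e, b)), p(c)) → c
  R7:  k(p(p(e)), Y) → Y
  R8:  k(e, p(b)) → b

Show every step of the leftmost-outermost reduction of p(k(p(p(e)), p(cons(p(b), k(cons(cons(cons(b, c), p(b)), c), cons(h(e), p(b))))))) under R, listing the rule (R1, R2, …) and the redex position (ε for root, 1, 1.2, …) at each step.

p(p(cons(p(b), e)))

1. p(k(p(p(e)), p(cons(p(b), k(cons(cons(cons(b, c), p(b)), c), cons(h(e), p(b)))))))  →  p(p(cons(p(b), k(cons(cons(cons(b, c), p(b)), c), cons(h(e), p(b))))))   [R7 at 1]
2. p(p(cons(p(b), k(cons(cons(cons(b, c), p(b)), c), cons(h(e), p(b))))))  →  p(p(cons(p(b), h(e))))   [R3 at 1.1.2]
3. p(p(cons(p(b), h(e))))  →  p(p(cons(p(b), e)))   [R4 at 1.1.2]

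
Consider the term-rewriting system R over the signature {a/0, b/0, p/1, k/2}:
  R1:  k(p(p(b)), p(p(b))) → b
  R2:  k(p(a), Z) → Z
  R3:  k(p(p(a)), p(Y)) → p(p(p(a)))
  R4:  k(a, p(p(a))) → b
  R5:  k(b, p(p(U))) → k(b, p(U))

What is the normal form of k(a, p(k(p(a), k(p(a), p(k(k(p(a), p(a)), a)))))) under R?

1. k(a, p(k(p(a), k(p(a), p(k(k(p(a), p(a)), a))))))  →  k(a, p(k(p(a), p(k(k(p(a), p(a)), a)))))   [R2 at 2.1]
2. k(a, p(k(p(a), p(k(k(p(a), p(a)), a)))))  →  k(a, p(p(k(k(p(a), p(a)), a))))   [R2 at 2.1]
3. k(a, p(p(k(k(p(a), p(a)), a))))  →  k(a, p(p(k(p(a), a))))   [R2 at 2.1.1.1]
4. k(a, p(p(k(p(a), a))))  →  k(a, p(p(a)))   [R2 at 2.1.1]
5. k(a, p(p(a)))  →  b   [R4 at ε]

b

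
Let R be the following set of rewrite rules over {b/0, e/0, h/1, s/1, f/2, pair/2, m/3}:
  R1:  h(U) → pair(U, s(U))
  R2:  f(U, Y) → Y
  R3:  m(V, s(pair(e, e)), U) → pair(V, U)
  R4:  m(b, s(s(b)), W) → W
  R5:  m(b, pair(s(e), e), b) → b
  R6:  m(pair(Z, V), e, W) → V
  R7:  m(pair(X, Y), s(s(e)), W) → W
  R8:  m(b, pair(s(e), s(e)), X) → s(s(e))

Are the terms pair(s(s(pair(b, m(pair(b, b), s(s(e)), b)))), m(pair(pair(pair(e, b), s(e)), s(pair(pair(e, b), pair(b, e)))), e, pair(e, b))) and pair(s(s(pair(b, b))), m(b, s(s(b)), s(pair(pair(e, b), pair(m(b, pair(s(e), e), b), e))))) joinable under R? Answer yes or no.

Reduce t₁ = pair(s(s(pair(b, m(pair(b, b), s(s(e)), b)))), m(pair(pair(pair(e, b), s(e)), s(pair(pair(e, b), pair(b, e)))), e, pair(e, b))):
1. pair(s(s(pair(b, m(pair(b, b), s(s(e)), b)))), m(pair(pair(pair(e, b), s(e)), s(pair(pair(e, b), pair(b, e)))), e, pair(e, b)))  →  pair(s(s(pair(b, b))), m(pair(pair(pair(e, b), s(e)), s(pair(pair(e, b), pair(b, e)))), e, pair(e, b)))   [R7 at 1.1.1.2]
2. pair(s(s(pair(b, b))), m(pair(pair(pair(e, b), s(e)), s(pair(pair(e, b), pair(b, e)))), e, pair(e, b)))  →  pair(s(s(pair(b, b))), s(pair(pair(e, b), pair(b, e))))   [R6 at 2]

Reduce t₂ = pair(s(s(pair(b, b))), m(b, s(s(b)), s(pair(pair(e, b), pair(m(b, pair(s(e), e), b), e))))):
1. pair(s(s(pair(b, b))), m(b, s(s(b)), s(pair(pair(e, b), pair(m(b, pair(s(e), e), b), e)))))  →  pair(s(s(pair(b, b))), s(pair(pair(e, b), pair(m(b, pair(s(e), e), b), e))))   [R4 at 2]
2. pair(s(s(pair(b, b))), s(pair(pair(e, b), pair(m(b, pair(s(e), e), b), e))))  →  pair(s(s(pair(b, b))), s(pair(pair(e, b), pair(b, e))))   [R5 at 2.1.2.1]

yes — NF(t₁) = pair(s(s(pair(b, b))), s(pair(pair(e, b), pair(b, e)))), NF(t₂) = pair(s(s(pair(b, b))), s(pair(pair(e, b), pair(b, e))))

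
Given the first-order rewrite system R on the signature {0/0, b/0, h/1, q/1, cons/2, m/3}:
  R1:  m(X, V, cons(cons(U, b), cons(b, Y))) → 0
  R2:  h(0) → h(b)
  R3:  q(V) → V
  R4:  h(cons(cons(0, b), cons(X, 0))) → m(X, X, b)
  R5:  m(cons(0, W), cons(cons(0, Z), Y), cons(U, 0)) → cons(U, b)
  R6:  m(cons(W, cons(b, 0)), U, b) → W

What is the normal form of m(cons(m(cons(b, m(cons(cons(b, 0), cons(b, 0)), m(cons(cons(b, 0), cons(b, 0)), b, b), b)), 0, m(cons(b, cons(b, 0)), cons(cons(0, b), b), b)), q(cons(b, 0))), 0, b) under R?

b

1. m(cons(m(cons(b, m(cons(cons(b, 0), cons(b, 0)), m(cons(cons(b, 0), cons(b, 0)), b, b), b)), 0, m(cons(b, cons(b, 0)), cons(cons(0, b), b), b)), q(cons(b, 0))), 0, b)  →  m(cons(m(cons(b, cons(b, 0)), 0, m(cons(b, cons(b, 0)), cons(cons(0, b), b), b)), q(cons(b, 0))), 0, b)   [R6 at 1.1.1.2]
2. m(cons(m(cons(b, cons(b, 0)), 0, m(cons(b, cons(b, 0)), cons(cons(0, b), b), b)), q(cons(b, 0))), 0, b)  →  m(cons(m(cons(b, cons(b, 0)), 0, b), q(cons(b, 0))), 0, b)   [R6 at 1.1.3]
3. m(cons(m(cons(b, cons(b, 0)), 0, b), q(cons(b, 0))), 0, b)  →  m(cons(b, q(cons(b, 0))), 0, b)   [R6 at 1.1]
4. m(cons(b, q(cons(b, 0))), 0, b)  →  m(cons(b, cons(b, 0)), 0, b)   [R3 at 1.2]
5. m(cons(b, cons(b, 0)), 0, b)  →  b   [R6 at ε]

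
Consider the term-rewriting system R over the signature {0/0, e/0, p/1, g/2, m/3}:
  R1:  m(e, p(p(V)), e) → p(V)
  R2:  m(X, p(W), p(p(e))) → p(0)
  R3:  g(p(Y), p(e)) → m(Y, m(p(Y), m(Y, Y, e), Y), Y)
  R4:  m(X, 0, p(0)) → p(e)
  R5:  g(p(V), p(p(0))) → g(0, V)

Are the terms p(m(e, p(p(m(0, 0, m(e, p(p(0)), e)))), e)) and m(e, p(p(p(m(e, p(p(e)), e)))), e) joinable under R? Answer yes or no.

Reduce t₁ = p(m(e, p(p(m(0, 0, m(e, p(p(0)), e)))), e)):
1. p(m(e, p(p(m(0, 0, m(e, p(p(0)), e)))), e))  →  p(p(m(0, 0, m(e, p(p(0)), e))))   [R1 at 1]
2. p(p(m(0, 0, m(e, p(p(0)), e))))  →  p(p(m(0, 0, p(0))))   [R1 at 1.1.3]
3. p(p(m(0, 0, p(0))))  →  p(p(p(e)))   [R4 at 1.1]

Reduce t₂ = m(e, p(p(p(m(e, p(p(e)), e)))), e):
1. m(e, p(p(p(m(e, p(p(e)), e)))), e)  →  p(p(m(e, p(p(e)), e)))   [R1 at ε]
2. p(p(m(e, p(p(e)), e)))  →  p(p(p(e)))   [R1 at 1.1]

yes — NF(t₁) = p(p(p(e))), NF(t₂) = p(p(p(e)))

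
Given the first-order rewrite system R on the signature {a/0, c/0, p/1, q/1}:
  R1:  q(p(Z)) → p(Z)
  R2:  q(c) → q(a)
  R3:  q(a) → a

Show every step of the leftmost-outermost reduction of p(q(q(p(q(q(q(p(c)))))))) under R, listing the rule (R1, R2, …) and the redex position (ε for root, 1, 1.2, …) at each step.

p(p(p(c)))

1. p(q(q(p(q(q(q(p(c))))))))  →  p(q(p(q(q(q(p(c)))))))   [R1 at 1.1]
2. p(q(p(q(q(q(p(c)))))))  →  p(p(q(q(q(p(c))))))   [R1 at 1]
3. p(p(q(q(q(p(c))))))  →  p(p(q(q(p(c)))))   [R1 at 1.1.1.1]
4. p(p(q(q(p(c)))))  →  p(p(q(p(c))))   [R1 at 1.1.1]
5. p(p(q(p(c))))  →  p(p(p(c)))   [R1 at 1.1]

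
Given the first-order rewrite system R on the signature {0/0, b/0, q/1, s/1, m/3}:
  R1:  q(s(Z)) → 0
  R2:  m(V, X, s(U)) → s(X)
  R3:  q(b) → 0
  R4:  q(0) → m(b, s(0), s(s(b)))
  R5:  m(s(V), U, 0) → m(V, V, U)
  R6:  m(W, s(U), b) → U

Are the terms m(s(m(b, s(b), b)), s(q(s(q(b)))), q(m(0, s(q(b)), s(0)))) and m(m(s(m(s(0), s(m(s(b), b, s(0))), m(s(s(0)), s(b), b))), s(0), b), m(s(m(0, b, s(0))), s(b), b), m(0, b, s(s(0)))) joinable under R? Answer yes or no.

Reduce t₁ = m(s(m(b, s(b), b)), s(q(s(q(b)))), q(m(0, s(q(b)), s(0)))):
1. m(s(m(b, s(b), b)), s(q(s(q(b)))), q(m(0, s(q(b)), s(0))))  →  m(s(b), s(q(s(q(b)))), q(m(0, s(q(b)), s(0))))   [R6 at 1.1]
2. m(s(b), s(q(s(q(b)))), q(m(0, s(q(b)), s(0))))  →  m(s(b), s(0), q(m(0, s(q(b)), s(0))))   [R1 at 2.1]
3. m(s(b), s(0), q(m(0, s(q(b)), s(0))))  →  m(s(b), s(0), q(s(s(q(b)))))   [R2 at 3.1]
4. m(s(b), s(0), q(s(s(q(b)))))  →  m(s(b), s(0), 0)   [R1 at 3]
5. m(s(b), s(0), 0)  →  m(b, b, s(0))   [R5 at ε]
6. m(b, b, s(0))  →  s(b)   [R2 at ε]

Reduce t₂ = m(m(s(m(s(0), s(m(s(b), b, s(0))), m(s(s(0)), s(b), b))), s(0), b), m(s(m(0, b, s(0))), s(b), b), m(0, b, s(s(0)))):
1. m(m(s(m(s(0), s(m(s(b), b, s(0))), m(s(s(0)), s(b), b))), s(0), b), m(s(m(0, b, s(0))), s(b), b), m(0, b, s(s(0))))  →  m(0, m(s(m(0, b, s(0))), s(b), b), m(0, b, s(s(0))))   [R6 at 1]
2. m(0, m(s(m(0, b, s(0))), s(b), b), m(0, b, s(s(0))))  →  m(0, b, m(0, b, s(s(0))))   [R6 at 2]
3. m(0, b, m(0, b, s(s(0))))  →  m(0, b, s(b))   [R2 at 3]
4. m(0, b, s(b))  →  s(b)   [R2 at ε]

yes — NF(t₁) = s(b), NF(t₂) = s(b)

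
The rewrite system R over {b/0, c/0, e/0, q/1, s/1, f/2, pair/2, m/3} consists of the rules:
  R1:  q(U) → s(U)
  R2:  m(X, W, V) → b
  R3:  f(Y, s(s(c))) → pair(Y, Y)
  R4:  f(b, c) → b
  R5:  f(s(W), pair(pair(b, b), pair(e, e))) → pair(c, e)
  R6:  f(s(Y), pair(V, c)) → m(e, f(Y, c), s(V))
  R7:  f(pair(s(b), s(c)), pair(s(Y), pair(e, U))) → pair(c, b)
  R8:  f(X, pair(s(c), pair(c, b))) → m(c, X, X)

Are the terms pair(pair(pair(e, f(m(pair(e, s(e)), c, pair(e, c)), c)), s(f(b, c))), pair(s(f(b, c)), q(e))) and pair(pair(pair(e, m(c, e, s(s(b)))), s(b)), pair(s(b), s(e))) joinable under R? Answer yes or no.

Reduce t₁ = pair(pair(pair(e, f(m(pair(e, s(e)), c, pair(e, c)), c)), s(f(b, c))), pair(s(f(b, c)), q(e))):
1. pair(pair(pair(e, f(m(pair(e, s(e)), c, pair(e, c)), c)), s(f(b, c))), pair(s(f(b, c)), q(e)))  →  pair(pair(pair(e, f(b, c)), s(f(b, c))), pair(s(f(b, c)), q(e)))   [R2 at 1.1.2.1]
2. pair(pair(pair(e, f(b, c)), s(f(b, c))), pair(s(f(b, c)), q(e)))  →  pair(pair(pair(e, b), s(f(b, c))), pair(s(f(b, c)), q(e)))   [R4 at 1.1.2]
3. pair(pair(pair(e, b), s(f(b, c))), pair(s(f(b, c)), q(e)))  →  pair(pair(pair(e, b), s(b)), pair(s(f(b, c)), q(e)))   [R4 at 1.2.1]
4. pair(pair(pair(e, b), s(b)), pair(s(f(b, c)), q(e)))  →  pair(pair(pair(e, b), s(b)), pair(s(b), q(e)))   [R4 at 2.1.1]
5. pair(pair(pair(e, b), s(b)), pair(s(b), q(e)))  →  pair(pair(pair(e, b), s(b)), pair(s(b), s(e)))   [R1 at 2.2]

Reduce t₂ = pair(pair(pair(e, m(c, e, s(s(b)))), s(b)), pair(s(b), s(e))):
1. pair(pair(pair(e, m(c, e, s(s(b)))), s(b)), pair(s(b), s(e)))  →  pair(pair(pair(e, b), s(b)), pair(s(b), s(e)))   [R2 at 1.1.2]

yes — NF(t₁) = pair(pair(pair(e, b), s(b)), pair(s(b), s(e))), NF(t₂) = pair(pair(pair(e, b), s(b)), pair(s(b), s(e)))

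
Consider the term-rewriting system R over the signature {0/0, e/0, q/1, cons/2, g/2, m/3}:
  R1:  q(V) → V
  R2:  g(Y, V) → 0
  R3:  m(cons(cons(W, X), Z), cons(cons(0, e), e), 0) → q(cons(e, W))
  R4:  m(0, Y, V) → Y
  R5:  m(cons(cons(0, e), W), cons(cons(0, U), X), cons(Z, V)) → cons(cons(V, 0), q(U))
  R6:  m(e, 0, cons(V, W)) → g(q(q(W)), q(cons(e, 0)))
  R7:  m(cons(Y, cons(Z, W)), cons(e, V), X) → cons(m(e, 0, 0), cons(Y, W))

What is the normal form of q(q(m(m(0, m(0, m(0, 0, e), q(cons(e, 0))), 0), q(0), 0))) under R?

0

1. q(q(m(m(0, m(0, m(0, 0, e), q(cons(e, 0))), 0), q(0), 0)))  →  q(m(m(0, m(0, m(0, 0, e), q(cons(e, 0))), 0), q(0), 0))   [R1 at ε]
2. q(m(m(0, m(0, m(0, 0, e), q(cons(e, 0))), 0), q(0), 0))  →  m(m(0, m(0, m(0, 0, e), q(cons(e, 0))), 0), q(0), 0)   [R1 at ε]
3. m(m(0, m(0, m(0, 0, e), q(cons(e, 0))), 0), q(0), 0)  →  m(m(0, m(0, 0, e), q(cons(e, 0))), q(0), 0)   [R4 at 1]
4. m(m(0, m(0, 0, e), q(cons(e, 0))), q(0), 0)  →  m(m(0, 0, e), q(0), 0)   [R4 at 1]
5. m(m(0, 0, e), q(0), 0)  →  m(0, q(0), 0)   [R4 at 1]
6. m(0, q(0), 0)  →  q(0)   [R4 at ε]
7. q(0)  →  0   [R1 at ε]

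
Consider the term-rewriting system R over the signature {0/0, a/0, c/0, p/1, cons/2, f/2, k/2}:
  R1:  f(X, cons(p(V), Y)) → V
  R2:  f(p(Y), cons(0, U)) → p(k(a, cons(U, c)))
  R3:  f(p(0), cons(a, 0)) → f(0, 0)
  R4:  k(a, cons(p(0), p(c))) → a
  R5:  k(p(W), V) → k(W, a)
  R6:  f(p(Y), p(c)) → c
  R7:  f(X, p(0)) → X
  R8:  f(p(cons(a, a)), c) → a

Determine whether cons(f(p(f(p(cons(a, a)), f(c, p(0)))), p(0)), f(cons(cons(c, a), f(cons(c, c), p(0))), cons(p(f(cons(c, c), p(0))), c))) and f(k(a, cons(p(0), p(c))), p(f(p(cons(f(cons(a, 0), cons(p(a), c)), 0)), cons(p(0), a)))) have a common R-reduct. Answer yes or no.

no — NF(t₁) = cons(p(a), cons(c, c)), NF(t₂) = a

Reduce t₁ = cons(f(p(f(p(cons(a, a)), f(c, p(0)))), p(0)), f(cons(cons(c, a), f(cons(c, c), p(0))), cons(p(f(cons(c, c), p(0))), c))):
1. cons(f(p(f(p(cons(a, a)), f(c, p(0)))), p(0)), f(cons(cons(c, a), f(cons(c, c), p(0))), cons(p(f(cons(c, c), p(0))), c)))  →  cons(p(f(p(cons(a, a)), f(c, p(0)))), f(cons(cons(c, a), f(cons(c, c), p(0))), cons(p(f(cons(c, c), p(0))), c)))   [R7 at 1]
2. cons(p(f(p(cons(a, a)), f(c, p(0)))), f(cons(cons(c, a), f(cons(c, c), p(0))), cons(p(f(cons(c, c), p(0))), c)))  →  cons(p(f(p(cons(a, a)), c)), f(cons(cons(c, a), f(cons(c, c), p(0))), cons(p(f(cons(c, c), p(0))), c)))   [R7 at 1.1.2]
3. cons(p(f(p(cons(a, a)), c)), f(cons(cons(c, a), f(cons(c, c), p(0))), cons(p(f(cons(c, c), p(0))), c)))  →  cons(p(a), f(cons(cons(c, a), f(cons(c, c), p(0))), cons(p(f(cons(c, c), p(0))), c)))   [R8 at 1.1]
4. cons(p(a), f(cons(cons(c, a), f(cons(c, c), p(0))), cons(p(f(cons(c, c), p(0))), c)))  →  cons(p(a), f(cons(c, c), p(0)))   [R1 at 2]
5. cons(p(a), f(cons(c, c), p(0)))  →  cons(p(a), cons(c, c))   [R7 at 2]

Reduce t₂ = f(k(a, cons(p(0), p(c))), p(f(p(cons(f(cons(a, 0), cons(p(a), c)), 0)), cons(p(0), a)))):
1. f(k(a, cons(p(0), p(c))), p(f(p(cons(f(cons(a, 0), cons(p(a), c)), 0)), cons(p(0), a))))  →  f(a, p(f(p(cons(f(cons(a, 0), cons(p(a), c)), 0)), cons(p(0), a))))   [R4 at 1]
2. f(a, p(f(p(cons(f(cons(a, 0), cons(p(a), c)), 0)), cons(p(0), a))))  →  f(a, p(0))   [R1 at 2.1]
3. f(a, p(0))  →  a   [R7 at ε]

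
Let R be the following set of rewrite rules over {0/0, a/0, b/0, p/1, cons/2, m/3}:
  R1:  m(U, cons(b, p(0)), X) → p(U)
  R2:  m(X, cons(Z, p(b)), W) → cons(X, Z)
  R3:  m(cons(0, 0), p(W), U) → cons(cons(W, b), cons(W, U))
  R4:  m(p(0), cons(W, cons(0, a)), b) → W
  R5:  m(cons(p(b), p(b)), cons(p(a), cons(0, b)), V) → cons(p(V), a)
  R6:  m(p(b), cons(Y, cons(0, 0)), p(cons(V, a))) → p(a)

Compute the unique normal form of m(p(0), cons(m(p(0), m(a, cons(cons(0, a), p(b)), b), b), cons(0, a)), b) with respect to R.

a

1. m(p(0), cons(m(p(0), m(a, cons(cons(0, a), p(b)), b), b), cons(0, a)), b)  →  m(p(0), m(a, cons(cons(0, a), p(b)), b), b)   [R4 at ε]
2. m(p(0), m(a, cons(cons(0, a), p(b)), b), b)  →  m(p(0), cons(a, cons(0, a)), b)   [R2 at 2]
3. m(p(0), cons(a, cons(0, a)), b)  →  a   [R4 at ε]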